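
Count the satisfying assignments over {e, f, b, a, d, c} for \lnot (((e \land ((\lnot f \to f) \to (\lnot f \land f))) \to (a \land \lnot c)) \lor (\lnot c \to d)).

Initial set: {\lnot (((e \land ((\lnot f \to f) \to (\lnot f \land f))) \to (a \land \lnot c)) \lor (\lnot c \to d))}.
\lnot (((e \land ((\lnot f \to f) \to (\lnot f \land f))) \to (a \land \lnot c)) \lor (\lnot c \to d)): α-rule — add \lnot ((e \land ((\lnot f \to f) \to (\lnot f \land f))) \to (a \land \lnot c)), \lnot (\lnot c \to d).
\lnot ((e \land ((\lnot f \to f) \to (\lnot f \land f))) \to (a \land \lnot c)): α-rule — add (e \land ((\lnot f \to f) \to (\lnot f \land f))), \lnot (a \land \lnot c).
\lnot (\lnot c \to d): α-rule — add \lnot c, \lnot d.
(e \land ((\lnot f \to f) \to (\lnot f \land f))): α-rule — add e, ((\lnot f \to f) \to (\lnot f \land f)).
\lnot (a \land \lnot c): β-rule — branch into \lnot a  //  \lnot \lnot c.
  branch 1 (add \lnot a):
    ((\lnot f \to f) \to (\lnot f \land f)): β-rule — branch into \lnot (\lnot f \to f)  //  (\lnot f \land f).
      branch 1.1 (add \lnot (\lnot f \to f)):
        \lnot (\lnot f \to f): α-rule — add \lnot f, \lnot f.
        ○ open, literals {a=0, c=0, d=0, e=1, f=0}.
      branch 1.2 (add (\lnot f \land f)):
        (\lnot f \land f): α-rule — add \lnot f, f.
        × closes — contains both f and \lnot f.
  branch 2 (add \lnot \lnot c):
    × closes — contains both c and \lnot c.
2 branches closed, 1 open.
Each open branch fixes some atoms; the unmentioned ones are free. Counting distinct full assignments: branch {a=0, c=0, d=0, e=1, f=0} (b) contributes 2 new. Total: 2.

2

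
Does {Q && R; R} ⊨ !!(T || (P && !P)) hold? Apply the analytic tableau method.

No

Initial set: {T (Q && R); T R; F !!(T || (P && !P))}.
T (Q && R): α-rule — add T Q, T R.
F !!(T || (P && !P)): drop double negation, giving F (T || (P && !P)).
F (T || (P && !P)): α-rule — add F T, F (P && !P).
F (P && !P): β-rule — branch into F P  //  F !P.
  branch 1 (add F P):
    ○ open, literals {P=F, Q=T, R=T, T=F}.
  branch 2 (add F !P):
    ○ open, literals {P=T, Q=T, R=T, T=F}.
0 branches closed, 2 open.
An open branch gives a countermodel: P=F, Q=T, R=T, T=F (unmentioned atoms arbitrary); the premises hold there but the conclusion fails.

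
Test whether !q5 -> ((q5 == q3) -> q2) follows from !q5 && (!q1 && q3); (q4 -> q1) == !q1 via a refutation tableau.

Yes

Initial set: {(!q5 && (!q1 && q3)); ((q4 -> q1) == !q1); !(!q5 -> ((q5 == q3) -> q2))}.
(!q5 && (!q1 && q3)): α-rule — add !q5, (!q1 && q3).
!(!q5 -> ((q5 == q3) -> q2)): α-rule — add !q5, !((q5 == q3) -> q2).
(!q1 && q3): α-rule — add !q1, q3.
!((q5 == q3) -> q2): α-rule — add (q5 == q3), !q2.
((q4 -> q1) == !q1): β-rule — branch into (q4 -> q1), !q1  //  !(q4 -> q1), !!q1.
  branch 1 (add (q4 -> q1), !q1):
    (q5 == q3): β-rule — branch into q5, q3  //  !q5, !q3.
      branch 1.1 (add q5, q3):
        × closes — contains both q5 and !q5.
      branch 1.2 (add !q5, !q3):
        × closes — contains both q3 and !q3.
  branch 2 (add !(q4 -> q1), !!q1):
    × closes — contains both q1 and !q1.
All 3 branches close.
Every branch closed, so the premises entail the conclusion.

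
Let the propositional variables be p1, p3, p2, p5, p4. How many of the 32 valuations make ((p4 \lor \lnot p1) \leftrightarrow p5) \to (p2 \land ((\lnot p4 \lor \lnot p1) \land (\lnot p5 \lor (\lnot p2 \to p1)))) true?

Initial set: {(((p4 \lor \lnot p1) \leftrightarrow p5) \to (p2 \land ((\lnot p4 \lor \lnot p1) \land (\lnot p5 \lor (\lnot p2 \to p1)))))}.
(((p4 \lor \lnot p1) \leftrightarrow p5) \to (p2 \land ((\lnot p4 \lor \lnot p1) \land (\lnot p5 \lor (\lnot p2 \to p1))))): β-rule — branch into \lnot ((p4 \lor \lnot p1) \leftrightarrow p5)  //  (p2 \land ((\lnot p4 \lor \lnot p1) \land (\lnot p5 \lor (\lnot p2 \to p1)))).
  branch 1 (add \lnot ((p4 \lor \lnot p1) \leftrightarrow p5)):
    \lnot ((p4 \lor \lnot p1) \leftrightarrow p5): β-rule — branch into (p4 \lor \lnot p1), \lnot p5  //  \lnot (p4 \lor \lnot p1), p5.
      branch 1.1 (add (p4 \lor \lnot p1), \lnot p5):
        (p4 \lor \lnot p1): β-rule — branch into p4  //  \lnot p1.
          branch 1.1.1 (add p4):
            ○ open, literals {p4=T, p5=F}.
          branch 1.1.2 (add \lnot p1):
            ○ open, literals {p1=F, p5=F}.
      branch 1.2 (add \lnot (p4 \lor \lnot p1), p5):
        \lnot (p4 \lor \lnot p1): α-rule — add \lnot p4, \lnot \lnot p1.
        ○ open, literals {p1=T, p4=F, p5=T}.
  branch 2 (add (p2 \land ((\lnot p4 \lor \lnot p1) \land (\lnot p5 \lor (\lnot p2 \to p1))))):
    (p2 \land ((\lnot p4 \lor \lnot p1) \land (\lnot p5 \lor (\lnot p2 \to p1)))): α-rule — add p2, ((\lnot p4 \lor \lnot p1) \land (\lnot p5 \lor (\lnot p2 \to p1))).
    ((\lnot p4 \lor \lnot p1) \land (\lnot p5 \lor (\lnot p2 \to p1))): α-rule — add (\lnot p4 \lor \lnot p1), (\lnot p5 \lor (\lnot p2 \to p1)).
    (\lnot p4 \lor \lnot p1): β-rule — branch into \lnot p4  //  \lnot p1.
      branch 2.1 (add \lnot p4):
        (\lnot p5 \lor (\lnot p2 \to p1)): β-rule — branch into \lnot p5  //  (\lnot p2 \to p1).
          branch 2.1.1 (add \lnot p5):
            ○ open, literals {p2=T, p4=F, p5=F}.
          branch 2.1.2 (add (\lnot p2 \to p1)):
            (\lnot p2 \to p1): β-rule — branch into \lnot \lnot p2  //  p1.
              branch 2.1.2.1 (add \lnot \lnot p2):
                ○ open, literals {p2=T, p4=F}.
              branch 2.1.2.2 (add p1):
                ○ open, literals {p1=T, p2=T, p4=F}.
      branch 2.2 (add \lnot p1):
        (\lnot p5 \lor (\lnot p2 \to p1)): β-rule — branch into \lnot p5  //  (\lnot p2 \to p1).
          branch 2.2.1 (add \lnot p5):
            ○ open, literals {p1=F, p2=T, p5=F}.
          branch 2.2.2 (add (\lnot p2 \to p1)):
            (\lnot p2 \to p1): β-rule — branch into \lnot \lnot p2  //  p1.
              branch 2.2.2.1 (add \lnot \lnot p2):
                ○ open, literals {p1=F, p2=T}.
              branch 2.2.2.2 (add p1):
                × closes — contains both p1 and \lnot p1.
1 branch closed, 8 open.
Each open branch fixes some atoms; the unmentioned ones are free. Counting distinct full assignments: branch {p4=T, p5=F} (p1, p3, p2) contributes 8 new; branch {p1=F, p5=F} (p3, p2, p4) contributes 4 new; branch {p1=T, p4=F, p5=T} (p3, p2) contributes 4 new; branch {p2=T, p4=F, p5=F} (p1, p3) contributes 2 new; branch {p2=T, p4=F} (p1, p3, p5) contributes 2 new; branch {p1=T, p2=T, p4=F} (p3, p5) contributes 0 new; branch {p1=F, p2=T, p5=F} (p3, p4) contributes 0 new; branch {p1=F, p2=T} (p3, p5, p4) contributes 2 new. Total: 22.

22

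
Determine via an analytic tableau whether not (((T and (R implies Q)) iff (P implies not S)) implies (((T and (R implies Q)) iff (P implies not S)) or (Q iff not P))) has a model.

Unsatisfiable

Initial set: {not (((T and (R implies Q)) iff (P implies not S)) implies (((T and (R implies Q)) iff (P implies not S)) or (Q iff not P)))}.
not (((T and (R implies Q)) iff (P implies not S)) implies (((T and (R implies Q)) iff (P implies not S)) or (Q iff not P))): α-rule — add ((T and (R implies Q)) iff (P implies not S)), not (((T and (R implies Q)) iff (P implies not S)) or (Q iff not P)).
not (((T and (R implies Q)) iff (P implies not S)) or (Q iff not P)): α-rule — add not ((T and (R implies Q)) iff (P implies not S)), not (Q iff not P).
((T and (R implies Q)) iff (P implies not S)): β-rule — branch into (T and (R implies Q)), (P implies not S)  //  not (T and (R implies Q)), not (P implies not S).
  branch 1 (add (T and (R implies Q)), (P implies not S)):
    (T and (R implies Q)): α-rule — add T, (R implies Q).
    not ((T and (R implies Q)) iff (P implies not S)): β-rule — branch into (T and (R implies Q)), not (P implies not S)  //  not (T and (R implies Q)), (P implies not S).
      branch 1.1 (add (T and (R implies Q)), not (P implies not S)):
        (T and (R implies Q)): α-rule — add T, (R implies Q).
        not (P implies not S): α-rule — add P, not not S.
        not (Q iff not P): β-rule — branch into Q, not not P  //  not Q, not P.
          branch 1.1.1 (add Q, not not P):
            (P implies not S): β-rule — branch into not P  //  not S.
              branch 1.1.1.1 (add not P):
                × closes — contains both P and not P.
              branch 1.1.1.2 (add not S):
                × closes — contains both S and not S.
          branch 1.1.2 (add not Q, not P):
            × closes — contains both P and not P.
      branch 1.2 (add not (T and (R implies Q)), (P implies not S)):
        not (Q iff not P): β-rule — branch into Q, not not P  //  not Q, not P.
          branch 1.2.1 (add Q, not not P):
            (P implies not S): β-rule — branch into not P  //  not S.
              branch 1.2.1.1 (add not P):
                × closes — contains both P and not P.
              branch 1.2.1.2 (add not S):
                (R implies Q): β-rule — branch into not R  //  Q.
                  branch 1.2.1.2.1 (add not R):
                    not (T and (R implies Q)): β-rule — branch into not T  //  not (R implies Q).
                      branch 1.2.1.2.1.1 (add not T):
                        × closes — contains both T and not T.
                      branch 1.2.1.2.1.2 (add not (R implies Q)):
                        not (R implies Q): α-rule — add R, not Q.
                        × closes — contains both R and not R.
                  branch 1.2.1.2.2 (add Q):
                    not (T and (R implies Q)): β-rule — branch into not T  //  not (R implies Q).
                      branch 1.2.1.2.2.1 (add not T):
                        × closes — contains both T and not T.
                      branch 1.2.1.2.2.2 (add not (R implies Q)):
                        not (R implies Q): α-rule — add R, not Q.
                        × closes — contains both Q and not Q.
          branch 1.2.2 (add not Q, not P):
            (P implies not S): β-rule — branch into not P  //  not S.
              branch 1.2.2.1 (add not P):
                (R implies Q): β-rule — branch into not R  //  Q.
                  branch 1.2.2.1.1 (add not R):
                    not (T and (R implies Q)): β-rule — branch into not T  //  not (R implies Q).
                      branch 1.2.2.1.1.1 (add not T):
                        × closes — contains both T and not T.
                      branch 1.2.2.1.1.2 (add not (R implies Q)):
                        not (R implies Q): α-rule — add R, not Q.
                        × closes — contains both R and not R.
                  branch 1.2.2.1.2 (add Q):
                    × closes — contains both Q and not Q.
              branch 1.2.2.2 (add not S):
                (R implies Q): β-rule — branch into not R  //  Q.
                  branch 1.2.2.2.1 (add not R):
                    not (T and (R implies Q)): β-rule — branch into not T  //  not (R implies Q).
                      branch 1.2.2.2.1.1 (add not T):
                        × closes — contains both T and not T.
                      branch 1.2.2.2.1.2 (add not (R implies Q)):
                        not (R implies Q): α-rule — add R, not Q.
                        × closes — contains both R and not R.
                  branch 1.2.2.2.2 (add Q):
                    × closes — contains both Q and not Q.
  branch 2 (add not (T and (R implies Q)), not (P implies not S)):
    not (P implies not S): α-rule — add P, not not S.
    not ((T and (R implies Q)) iff (P implies not S)): β-rule — branch into (T and (R implies Q)), not (P implies not S)  //  not (T and (R implies Q)), (P implies not S).
      branch 2.1 (add (T and (R implies Q)), not (P implies not S)):
        (T and (R implies Q)): α-rule — add T, (R implies Q).
        not (P implies not S): α-rule — add P, not not S.
        not (Q iff not P): β-rule — branch into Q, not not P  //  not Q, not P.
          branch 2.1.1 (add Q, not not P):
            not (T and (R implies Q)): β-rule — branch into not T  //  not (R implies Q).
              branch 2.1.1.1 (add not T):
                × closes — contains both T and not T.
              branch 2.1.1.2 (add not (R implies Q)):
                not (R implies Q): α-rule — add R, not Q.
                × closes — contains both Q and not Q.
          branch 2.1.2 (add not Q, not P):
            × closes — contains both P and not P.
      branch 2.2 (add not (T and (R implies Q)), (P implies not S)):
        not (Q iff not P): β-rule — branch into Q, not not P  //  not Q, not P.
          branch 2.2.1 (add Q, not not P):
            not (T and (R implies Q)): β-rule — branch into not T  //  not (R implies Q).
              branch 2.2.1.1 (add not T):
                not (T and (R implies Q)): β-rule — branch into not T  //  not (R implies Q).
                  branch 2.2.1.1.1 (add not T):
                    (P implies not S): β-rule — branch into not P  //  not S.
                      branch 2.2.1.1.1.1 (add not P):
                        × closes — contains both P and not P.
                      branch 2.2.1.1.1.2 (add not S):
                        × closes — contains both S and not S.
                  branch 2.2.1.1.2 (add not (R implies Q)):
                    not (R implies Q): α-rule — add R, not Q.
                    × closes — contains both Q and not Q.
              branch 2.2.1.2 (add not (R implies Q)):
                not (R implies Q): α-rule — add R, not Q.
                × closes — contains both Q and not Q.
          branch 2.2.2 (add not Q, not P):
            × closes — contains both P and not P.
All 22 branches close.
Every branch closed; the formula is unsatisfiable.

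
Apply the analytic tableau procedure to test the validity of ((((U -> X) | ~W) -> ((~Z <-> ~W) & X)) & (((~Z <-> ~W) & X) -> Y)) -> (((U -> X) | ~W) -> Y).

Valid

Assume the negation and expand:
Initial set: {~(((((U -> X) | ~W) -> ((~Z <-> ~W) & X)) & (((~Z <-> ~W) & X) -> Y)) -> (((U -> X) | ~W) -> Y))}.
~(((((U -> X) | ~W) -> ((~Z <-> ~W) & X)) & (((~Z <-> ~W) & X) -> Y)) -> (((U -> X) | ~W) -> Y)): α-rule — add ((((U -> X) | ~W) -> ((~Z <-> ~W) & X)) & (((~Z <-> ~W) & X) -> Y)), ~(((U -> X) | ~W) -> Y).
((((U -> X) | ~W) -> ((~Z <-> ~W) & X)) & (((~Z <-> ~W) & X) -> Y)): α-rule — add (((U -> X) | ~W) -> ((~Z <-> ~W) & X)), (((~Z <-> ~W) & X) -> Y).
~(((U -> X) | ~W) -> Y): α-rule — add ((U -> X) | ~W), ~Y.
(((U -> X) | ~W) -> ((~Z <-> ~W) & X)): β-rule — branch into ~((U -> X) | ~W)  //  ((~Z <-> ~W) & X).
  branch 1 (add ~((U -> X) | ~W)):
    ~((U -> X) | ~W): α-rule — add ~(U -> X), ~~W.
    ~(U -> X): α-rule — add U, ~X.
    (((~Z <-> ~W) & X) -> Y): β-rule — branch into ~((~Z <-> ~W) & X)  //  Y.
      branch 1.1 (add ~((~Z <-> ~W) & X)):
        ((U -> X) | ~W): β-rule — branch into (U -> X)  //  ~W.
          branch 1.1.1 (add (U -> X)):
            ~((~Z <-> ~W) & X): β-rule — branch into ~(~Z <-> ~W)  //  ~X.
              branch 1.1.1.1 (add ~(~Z <-> ~W)):
                (U -> X): β-rule — branch into ~U  //  X.
                  branch 1.1.1.1.1 (add ~U):
                    × closes — contains both U and ~U.
                  branch 1.1.1.1.2 (add X):
                    × closes — contains both X and ~X.
              branch 1.1.1.2 (add ~X):
                (U -> X): β-rule — branch into ~U  //  X.
                  branch 1.1.1.2.1 (add ~U):
                    × closes — contains both U and ~U.
                  branch 1.1.1.2.2 (add X):
                    × closes — contains both X and ~X.
          branch 1.1.2 (add ~W):
            × closes — contains both W and ~W.
      branch 1.2 (add Y):
        × closes — contains both Y and ~Y.
  branch 2 (add ((~Z <-> ~W) & X)):
    ((~Z <-> ~W) & X): α-rule — add (~Z <-> ~W), X.
    (((~Z <-> ~W) & X) -> Y): β-rule — branch into ~((~Z <-> ~W) & X)  //  Y.
      branch 2.1 (add ~((~Z <-> ~W) & X)):
        ((U -> X) | ~W): β-rule — branch into (U -> X)  //  ~W.
          branch 2.1.1 (add (U -> X)):
            (~Z <-> ~W): β-rule — branch into ~Z, ~W  //  ~~Z, ~~W.
              branch 2.1.1.1 (add ~Z, ~W):
                ~((~Z <-> ~W) & X): β-rule — branch into ~(~Z <-> ~W)  //  ~X.
                  branch 2.1.1.1.1 (add ~(~Z <-> ~W)):
                    (U -> X): β-rule — branch into ~U  //  X.
                      branch 2.1.1.1.1.1 (add ~U):
                        ~(~Z <-> ~W): β-rule — branch into ~Z, ~~W  //  ~~Z, ~W.
                          branch 2.1.1.1.1.1.1 (add ~Z, ~~W):
                            × closes — contains both W and ~W.
                          branch 2.1.1.1.1.1.2 (add ~~Z, ~W):
                            × closes — contains both Z and ~Z.
                      branch 2.1.1.1.1.2 (add X):
                        ~(~Z <-> ~W): β-rule — branch into ~Z, ~~W  //  ~~Z, ~W.
                          branch 2.1.1.1.1.2.1 (add ~Z, ~~W):
                            × closes — contains both W and ~W.
                          branch 2.1.1.1.1.2.2 (add ~~Z, ~W):
                            × closes — contains both Z and ~Z.
                  branch 2.1.1.1.2 (add ~X):
                    × closes — contains both X and ~X.
              branch 2.1.1.2 (add ~~Z, ~~W):
                ~((~Z <-> ~W) & X): β-rule — branch into ~(~Z <-> ~W)  //  ~X.
                  branch 2.1.1.2.1 (add ~(~Z <-> ~W)):
                    (U -> X): β-rule — branch into ~U  //  X.
                      branch 2.1.1.2.1.1 (add ~U):
                        ~(~Z <-> ~W): β-rule — branch into ~Z, ~~W  //  ~~Z, ~W.
                          branch 2.1.1.2.1.1.1 (add ~Z, ~~W):
                            × closes — contains both Z and ~Z.
                          branch 2.1.1.2.1.1.2 (add ~~Z, ~W):
                            × closes — contains both W and ~W.
                      branch 2.1.1.2.1.2 (add X):
                        ~(~Z <-> ~W): β-rule — branch into ~Z, ~~W  //  ~~Z, ~W.
                          branch 2.1.1.2.1.2.1 (add ~Z, ~~W):
                            × closes — contains both Z and ~Z.
                          branch 2.1.1.2.1.2.2 (add ~~Z, ~W):
                            × closes — contains both W and ~W.
                  branch 2.1.1.2.2 (add ~X):
                    × closes — contains both X and ~X.
          branch 2.1.2 (add ~W):
            (~Z <-> ~W): β-rule — branch into ~Z, ~W  //  ~~Z, ~~W.
              branch 2.1.2.1 (add ~Z, ~W):
                ~((~Z <-> ~W) & X): β-rule — branch into ~(~Z <-> ~W)  //  ~X.
                  branch 2.1.2.1.1 (add ~(~Z <-> ~W)):
                    ~(~Z <-> ~W): β-rule — branch into ~Z, ~~W  //  ~~Z, ~W.
                      branch 2.1.2.1.1.1 (add ~Z, ~~W):
                        × closes — contains both W and ~W.
                      branch 2.1.2.1.1.2 (add ~~Z, ~W):
                        × closes — contains both Z and ~Z.
                  branch 2.1.2.1.2 (add ~X):
                    × closes — contains both X and ~X.
              branch 2.1.2.2 (add ~~Z, ~~W):
                × closes — contains both W and ~W.
      branch 2.2 (add Y):
        × closes — contains both Y and ~Y.
All 21 branches close.
Every branch closed, so the negation is unsatisfiable and the formula is valid.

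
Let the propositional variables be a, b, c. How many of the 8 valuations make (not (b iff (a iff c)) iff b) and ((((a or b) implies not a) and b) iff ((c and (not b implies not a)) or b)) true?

Initial set: {((not (b iff (a iff c)) iff b) and ((((a or b) implies not a) and b) iff ((c and (not b implies not a)) or b)))}.
((not (b iff (a iff c)) iff b) and ((((a or b) implies not a) and b) iff ((c and (not b implies not a)) or b))): α-rule — add (not (b iff (a iff c)) iff b), ((((a or b) implies not a) and b) iff ((c and (not b implies not a)) or b)).
(not (b iff (a iff c)) iff b): β-rule — branch into not (b iff (a iff c)), b  //  not not (b iff (a iff c)), not b.
  branch 1 (add not (b iff (a iff c)), b):
    ((((a or b) implies not a) and b) iff ((c and (not b implies not a)) or b)): β-rule — branch into (((a or b) implies not a) and b), ((c and (not b implies not a)) or b)  //  not (((a or b) implies not a) and b), not ((c and (not b implies not a)) or b).
      branch 1.1 (add (((a or b) implies not a) and b), ((c and (not b implies not a)) or b)):
        (((a or b) implies not a) and b): α-rule — add ((a or b) implies not a), b.
        not (b iff (a iff c)): β-rule — branch into b, not (a iff c)  //  not b, (a iff c).
          branch 1.1.1 (add b, not (a iff c)):
            ((c and (not b implies not a)) or b): β-rule — branch into (c and (not b implies not a))  //  b.
              branch 1.1.1.1 (add (c and (not b implies not a))):
                (c and (not b implies not a)): α-rule — add c, (not b implies not a).
                ((a or b) implies not a): β-rule — branch into not (a or b)  //  not a.
                  branch 1.1.1.1.1 (add not (a or b)):
                    not (a or b): α-rule — add not a, not b.
                    × closes — contains both b and not b.
                  branch 1.1.1.1.2 (add not a):
                    not (a iff c): β-rule — branch into a, not c  //  not a, c.
                      branch 1.1.1.1.2.1 (add a, not c):
                        × closes — contains both a and not a.
                      branch 1.1.1.1.2.2 (add not a, c):
                        (not b implies not a): β-rule — branch into not not b  //  not a.
                          branch 1.1.1.1.2.2.1 (add not not b):
                            ○ open, literals {a=0, b=1, c=1}.
                          branch 1.1.1.1.2.2.2 (add not a):
                            ○ open, literals {a=0, b=1, c=1}.
              branch 1.1.1.2 (add b):
                ((a or b) implies not a): β-rule — branch into not (a or b)  //  not a.
                  branch 1.1.1.2.1 (add not (a or b)):
                    not (a or b): α-rule — add not a, not b.
                    × closes — contains both b and not b.
                  branch 1.1.1.2.2 (add not a):
                    not (a iff c): β-rule — branch into a, not c  //  not a, c.
                      branch 1.1.1.2.2.1 (add a, not c):
                        × closes — contains both a and not a.
                      branch 1.1.1.2.2.2 (add not a, c):
                        ○ open, literals {a=0, b=1, c=1}.
          branch 1.1.2 (add not b, (a iff c)):
            × closes — contains both b and not b.
      branch 1.2 (add not (((a or b) implies not a) and b), not ((c and (not b implies not a)) or b)):
        not ((c and (not b implies not a)) or b): α-rule — add not (c and (not b implies not a)), not b.
        × closes — contains both b and not b.
  branch 2 (add not not (b iff (a iff c)), not b):
    ((((a or b) implies not a) and b) iff ((c and (not b implies not a)) or b)): β-rule — branch into (((a or b) implies not a) and b), ((c and (not b implies not a)) or b)  //  not (((a or b) implies not a) and b), not ((c and (not b implies not a)) or b).
      branch 2.1 (add (((a or b) implies not a) and b), ((c and (not b implies not a)) or b)):
        (((a or b) implies not a) and b): α-rule — add ((a or b) implies not a), b.
        × closes — contains both b and not b.
      branch 2.2 (add not (((a or b) implies not a) and b), not ((c and (not b implies not a)) or b)):
        not ((c and (not b implies not a)) or b): α-rule — add not (c and (not b implies not a)), not b.
        not not (b iff (a iff c)): β-rule — branch into b, (a iff c)  //  not b, not (a iff c).
          branch 2.2.1 (add b, (a iff c)):
            × closes — contains both b and not b.
          branch 2.2.2 (add not b, not (a iff c)):
            not (((a or b) implies not a) and b): β-rule — branch into not ((a or b) implies not a)  //  not b.
              branch 2.2.2.1 (add not ((a or b) implies not a)):
                not ((a or b) implies not a): α-rule — add (a or b), not not a.
                not (c and (not b implies not a)): β-rule — branch into not c  //  not (not b implies not a).
                  branch 2.2.2.1.1 (add not c):
                    not (a iff c): β-rule — branch into a, not c  //  not a, c.
                      branch 2.2.2.1.1.1 (add a, not c):
                        (a or b): β-rule — branch into a  //  b.
                          branch 2.2.2.1.1.1.1 (add a):
                            ○ open, literals {a=1, b=0, c=0}.
                          branch 2.2.2.1.1.1.2 (add b):
                            × closes — contains both b and not b.
                      branch 2.2.2.1.1.2 (add not a, c):
                        × closes — contains both a and not a.
                  branch 2.2.2.1.2 (add not (not b implies not a)):
                    not (not b implies not a): α-rule — add not b, not not a.
                    not (a iff c): β-rule — branch into a, not c  //  not a, c.
                      branch 2.2.2.1.2.1 (add a, not c):
                        (a or b): β-rule — branch into a  //  b.
                          branch 2.2.2.1.2.1.1 (add a):
                            ○ open, literals {a=1, b=0, c=0}.
                          branch 2.2.2.1.2.1.2 (add b):
                            × closes — contains both b and not b.
                      branch 2.2.2.1.2.2 (add not a, c):
                        × closes — contains both a and not a.
              branch 2.2.2.2 (add not b):
                not (c and (not b implies not a)): β-rule — branch into not c  //  not (not b implies not a).
                  branch 2.2.2.2.1 (add not c):
                    not (a iff c): β-rule — branch into a, not c  //  not a, c.
                      branch 2.2.2.2.1.1 (add a, not c):
                        ○ open, literals {a=1, b=0, c=0}.
                      branch 2.2.2.2.1.2 (add not a, c):
                        × closes — contains both c and not c.
                  branch 2.2.2.2.2 (add not (not b implies not a)):
                    not (not b implies not a): α-rule — add not b, not not a.
                    not (a iff c): β-rule — branch into a, not c  //  not a, c.
                      branch 2.2.2.2.2.1 (add a, not c):
                        ○ open, literals {a=1, b=0, c=0}.
                      branch 2.2.2.2.2.2 (add not a, c):
                        × closes — contains both a and not a.
14 branches closed, 7 open.
Each open branch fixes some atoms; the unmentioned ones are free. Counting distinct full assignments: branch {a=0, b=1, c=1} (none free) contributes 1 new; branch {a=0, b=1, c=1} (none free) contributes 0 new; branch {a=0, b=1, c=1} (none free) contributes 0 new; branch {a=1, b=0, c=0} (none free) contributes 1 new; branch {a=1, b=0, c=0} (none free) contributes 0 new; branch {a=1, b=0, c=0} (none free) contributes 0 new; branch {a=1, b=0, c=0} (none free) contributes 0 new. Total: 2.

2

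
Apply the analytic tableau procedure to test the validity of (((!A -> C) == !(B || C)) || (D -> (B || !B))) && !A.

Not valid

Assume the negation and expand:
Initial set: {!((((!A -> C) == !(B || C)) || (D -> (B || !B))) && !A)}.
!((((!A -> C) == !(B || C)) || (D -> (B || !B))) && !A): β-rule — branch into !(((!A -> C) == !(B || C)) || (D -> (B || !B)))  //  !!A.
  branch 1 (add !(((!A -> C) == !(B || C)) || (D -> (B || !B)))):
    !(((!A -> C) == !(B || C)) || (D -> (B || !B))): α-rule — add !((!A -> C) == !(B || C)), !(D -> (B || !B)).
    !(D -> (B || !B)): α-rule — add D, !(B || !B).
    !(B || !B): α-rule — add !B, !!B.
    × closes — contains both B and !B.
  branch 2 (add !!A):
    ○ open, literals {A=true}.
1 branch closed, 1 open.
An open branch gives a countermodel: A=true (unmentioned atoms arbitrary); under it the original formula is false.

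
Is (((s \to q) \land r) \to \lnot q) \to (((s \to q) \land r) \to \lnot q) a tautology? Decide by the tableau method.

Assume the negation and expand:
Initial set: {\lnot ((((s \to q) \land r) \to \lnot q) \to (((s \to q) \land r) \to \lnot q))}.
\lnot ((((s \to q) \land r) \to \lnot q) \to (((s \to q) \land r) \to \lnot q)): α-rule — add (((s \to q) \land r) \to \lnot q), \lnot (((s \to q) \land r) \to \lnot q).
\lnot (((s \to q) \land r) \to \lnot q): α-rule — add ((s \to q) \land r), \lnot \lnot q.
((s \to q) \land r): α-rule — add (s \to q), r.
(((s \to q) \land r) \to \lnot q): β-rule — branch into \lnot ((s \to q) \land r)  //  \lnot q.
  branch 1 (add \lnot ((s \to q) \land r)):
    (s \to q): β-rule — branch into \lnot s  //  q.
      branch 1.1 (add \lnot s):
        \lnot ((s \to q) \land r): β-rule — branch into \lnot (s \to q)  //  \lnot r.
          branch 1.1.1 (add \lnot (s \to q)):
            \lnot (s \to q): α-rule — add s, \lnot q.
            × closes — contains both s and \lnot s.
          branch 1.1.2 (add \lnot r):
            × closes — contains both r and \lnot r.
      branch 1.2 (add q):
        \lnot ((s \to q) \land r): β-rule — branch into \lnot (s \to q)  //  \lnot r.
          branch 1.2.1 (add \lnot (s \to q)):
            \lnot (s \to q): α-rule — add s, \lnot q.
            × closes — contains both q and \lnot q.
          branch 1.2.2 (add \lnot r):
            × closes — contains both r and \lnot r.
  branch 2 (add \lnot q):
    × closes — contains both q and \lnot q.
All 5 branches close.
Every branch closed, so the negation is unsatisfiable and the formula is valid.

Valid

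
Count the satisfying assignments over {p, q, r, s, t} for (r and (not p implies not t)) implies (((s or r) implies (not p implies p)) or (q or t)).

30

Initial set: {((r and (not p implies not t)) implies (((s or r) implies (not p implies p)) or (q or t)))}.
((r and (not p implies not t)) implies (((s or r) implies (not p implies p)) or (q or t))): β-rule — branch into not (r and (not p implies not t))  //  (((s or r) implies (not p implies p)) or (q or t)).
  branch 1 (add not (r and (not p implies not t))):
    not (r and (not p implies not t)): β-rule — branch into not r  //  not (not p implies not t).
      branch 1.1 (add not r):
        ○ open, literals {r=0}.
      branch 1.2 (add not (not p implies not t)):
        not (not p implies not t): α-rule — add not p, not not t.
        ○ open, literals {p=0, t=1}.
  branch 2 (add (((s or r) implies (not p implies p)) or (q or t))):
    (((s or r) implies (not p implies p)) or (q or t)): β-rule — branch into ((s or r) implies (not p implies p))  //  (q or t).
      branch 2.1 (add ((s or r) implies (not p implies p))):
        ((s or r) implies (not p implies p)): β-rule — branch into not (s or r)  //  (not p implies p).
          branch 2.1.1 (add not (s or r)):
            not (s or r): α-rule — add not s, not r.
            ○ open, literals {r=0, s=0}.
          branch 2.1.2 (add (not p implies p)):
            (not p implies p): β-rule — branch into not not p  //  p.
              branch 2.1.2.1 (add not not p):
                ○ open, literals {p=1}.
              branch 2.1.2.2 (add p):
                ○ open, literals {p=1}.
      branch 2.2 (add (q or t)):
        (q or t): β-rule — branch into q  //  t.
          branch 2.2.1 (add q):
            ○ open, literals {q=1}.
          branch 2.2.2 (add t):
            ○ open, literals {t=1}.
0 branches closed, 7 open.
Each open branch fixes some atoms; the unmentioned ones are free. Counting distinct full assignments: branch {r=0} (p, q, s, t) contributes 16 new; branch {p=0, t=1} (q, r, s) contributes 4 new; branch {r=0, s=0} (p, q, t) contributes 0 new; branch {p=1} (q, r, s, t) contributes 8 new; branch {p=1} (q, r, s, t) contributes 0 new; branch {q=1} (p, r, s, t) contributes 2 new; branch {t=1} (p, q, r, s) contributes 0 new. Total: 30.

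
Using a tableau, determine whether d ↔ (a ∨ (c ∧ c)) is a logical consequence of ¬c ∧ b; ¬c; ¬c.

Initial set: {(¬c ∧ b); ¬c; ¬c; ¬(d ↔ (a ∨ (c ∧ c)))}.
(¬c ∧ b): α-rule — add ¬c, b.
¬(d ↔ (a ∨ (c ∧ c))): β-rule — branch into d, ¬(a ∨ (c ∧ c))  //  ¬d, (a ∨ (c ∧ c)).
  branch 1 (add d, ¬(a ∨ (c ∧ c))):
    ¬(a ∨ (c ∧ c)): α-rule — add ¬a, ¬(c ∧ c).
    ¬(c ∧ c): β-rule — branch into ¬c  //  ¬c.
      branch 1.1 (add ¬c):
        ○ open, literals {a=0, b=1, c=0, d=1}.
      branch 1.2 (add ¬c):
        ○ open, literals {a=0, b=1, c=0, d=1}.
  branch 2 (add ¬d, (a ∨ (c ∧ c))):
    (a ∨ (c ∧ c)): β-rule — branch into a  //  (c ∧ c).
      branch 2.1 (add a):
        ○ open, literals {a=1, b=1, c=0, d=0}.
      branch 2.2 (add (c ∧ c)):
        (c ∧ c): α-rule — add c, c.
        × closes — contains both c and ¬c.
1 branch closed, 3 open.
An open branch gives a countermodel: a=0, b=1, c=0, d=1 (unmentioned atoms arbitrary); the premises hold there but the conclusion fails.

No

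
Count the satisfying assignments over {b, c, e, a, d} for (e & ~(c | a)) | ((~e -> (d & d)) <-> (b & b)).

Initial set: {((e & ~(c | a)) | ((~e -> (d & d)) <-> (b & b)))}.
((e & ~(c | a)) | ((~e -> (d & d)) <-> (b & b))): β-rule — branch into (e & ~(c | a))  //  ((~e -> (d & d)) <-> (b & b)).
  branch 1 (add (e & ~(c | a))):
    (e & ~(c | a)): α-rule — add e, ~(c | a).
    ~(c | a): α-rule — add ~c, ~a.
    ○ open, literals {a=false, c=false, e=true}.
  branch 2 (add ((~e -> (d & d)) <-> (b & b))):
    ((~e -> (d & d)) <-> (b & b)): β-rule — branch into (~e -> (d & d)), (b & b)  //  ~(~e -> (d & d)), ~(b & b).
      branch 2.1 (add (~e -> (d & d)), (b & b)):
        (b & b): α-rule — add b, b.
        (~e -> (d & d)): β-rule — branch into ~~e  //  (d & d).
          branch 2.1.1 (add ~~e):
            ○ open, literals {b=true, e=true}.
          branch 2.1.2 (add (d & d)):
            (d & d): α-rule — add d, d.
            ○ open, literals {b=true, d=true}.
      branch 2.2 (add ~(~e -> (d & d)), ~(b & b)):
        ~(~e -> (d & d)): α-rule — add ~e, ~(d & d).
        ~(b & b): β-rule — branch into ~b  //  ~b.
          branch 2.2.1 (add ~b):
            ~(d & d): β-rule — branch into ~d  //  ~d.
              branch 2.2.1.1 (add ~d):
                ○ open, literals {b=false, d=false, e=false}.
              branch 2.2.1.2 (add ~d):
                ○ open, literals {b=false, d=false, e=false}.
          branch 2.2.2 (add ~b):
            ~(d & d): β-rule — branch into ~d  //  ~d.
              branch 2.2.2.1 (add ~d):
                ○ open, literals {b=false, d=false, e=false}.
              branch 2.2.2.2 (add ~d):
                ○ open, literals {b=false, d=false, e=false}.
0 branches closed, 7 open.
Each open branch fixes some atoms; the unmentioned ones are free. Counting distinct full assignments: branch {a=false, c=false, e=true} (b, d) contributes 4 new; branch {b=true, e=true} (c, a, d) contributes 6 new; branch {b=true, d=true} (c, e, a) contributes 4 new; branch {b=false, d=false, e=false} (c, a) contributes 4 new; branch {b=false, d=false, e=false} (c, a) contributes 0 new; branch {b=false, d=false, e=false} (c, a) contributes 0 new; branch {b=false, d=false, e=false} (c, a) contributes 0 new. Total: 18.

18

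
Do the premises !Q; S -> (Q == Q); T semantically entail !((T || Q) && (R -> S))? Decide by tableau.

Initial set: {!Q; (S -> (Q == Q)); T; !!((T || Q) && (R -> S))}.
!!((T || Q) && (R -> S)): α-rule — add (T || Q), (R -> S).
(S -> (Q == Q)): β-rule — branch into !S  //  (Q == Q).
  branch 1 (add !S):
    (T || Q): β-rule — branch into T  //  Q.
      branch 1.1 (add T):
        (R -> S): β-rule — branch into !R  //  S.
          branch 1.1.1 (add !R):
            ○ open, literals {Q=0, R=0, S=0, T=1}.
          branch 1.1.2 (add S):
            × closes — contains both S and !S.
      branch 1.2 (add Q):
        × closes — contains both Q and !Q.
  branch 2 (add (Q == Q)):
    (T || Q): β-rule — branch into T  //  Q.
      branch 2.1 (add T):
        (R -> S): β-rule — branch into !R  //  S.
          branch 2.1.1 (add !R):
            (Q == Q): β-rule — branch into Q, Q  //  !Q, !Q.
              branch 2.1.1.1 (add Q, Q):
                × closes — contains both Q and !Q.
              branch 2.1.1.2 (add !Q, !Q):
                ○ open, literals {Q=0, R=0, T=1}.
          branch 2.1.2 (add S):
            (Q == Q): β-rule — branch into Q, Q  //  !Q, !Q.
              branch 2.1.2.1 (add Q, Q):
                × closes — contains both Q and !Q.
              branch 2.1.2.2 (add !Q, !Q):
                ○ open, literals {Q=0, S=1, T=1}.
      branch 2.2 (add Q):
        × closes — contains both Q and !Q.
5 branches closed, 3 open.
An open branch gives a countermodel: Q=0, R=0, S=0, T=1 (unmentioned atoms arbitrary); the premises hold there but the conclusion fails.

No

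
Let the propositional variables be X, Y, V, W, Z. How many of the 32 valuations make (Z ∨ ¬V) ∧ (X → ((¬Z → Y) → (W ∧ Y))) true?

17

Initial set: {((Z ∨ ¬V) ∧ (X → ((¬Z → Y) → (W ∧ Y))))}.
((Z ∨ ¬V) ∧ (X → ((¬Z → Y) → (W ∧ Y)))): α-rule — add (Z ∨ ¬V), (X → ((¬Z → Y) → (W ∧ Y))).
(Z ∨ ¬V): β-rule — branch into Z  //  ¬V.
  branch 1 (add Z):
    (X → ((¬Z → Y) → (W ∧ Y))): β-rule — branch into ¬X  //  ((¬Z → Y) → (W ∧ Y)).
      branch 1.1 (add ¬X):
        ○ open, literals {X=false, Z=true}.
      branch 1.2 (add ((¬Z → Y) → (W ∧ Y))):
        ((¬Z → Y) → (W ∧ Y)): β-rule — branch into ¬(¬Z → Y)  //  (W ∧ Y).
          branch 1.2.1 (add ¬(¬Z → Y)):
            ¬(¬Z → Y): α-rule — add ¬Z, ¬Y.
            × closes — contains both Z and ¬Z.
          branch 1.2.2 (add (W ∧ Y)):
            (W ∧ Y): α-rule — add W, Y.
            ○ open, literals {W=true, Y=true, Z=true}.
  branch 2 (add ¬V):
    (X → ((¬Z → Y) → (W ∧ Y))): β-rule — branch into ¬X  //  ((¬Z → Y) → (W ∧ Y)).
      branch 2.1 (add ¬X):
        ○ open, literals {V=false, X=false}.
      branch 2.2 (add ((¬Z → Y) → (W ∧ Y))):
        ((¬Z → Y) → (W ∧ Y)): β-rule — branch into ¬(¬Z → Y)  //  (W ∧ Y).
          branch 2.2.1 (add ¬(¬Z → Y)):
            ¬(¬Z → Y): α-rule — add ¬Z, ¬Y.
            ○ open, literals {V=false, Y=false, Z=false}.
          branch 2.2.2 (add (W ∧ Y)):
            (W ∧ Y): α-rule — add W, Y.
            ○ open, literals {V=false, W=true, Y=true}.
1 branch closed, 5 open.
Each open branch fixes some atoms; the unmentioned ones are free. Counting distinct full assignments: branch {X=false, Z=true} (Y, V, W) contributes 8 new; branch {W=true, Y=true, Z=true} (X, V) contributes 2 new; branch {V=false, X=false} (Y, W, Z) contributes 4 new; branch {V=false, Y=false, Z=false} (X, W) contributes 2 new; branch {V=false, W=true, Y=true} (X, Z) contributes 1 new. Total: 17.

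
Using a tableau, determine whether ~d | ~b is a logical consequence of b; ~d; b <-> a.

Yes

Initial set: {b; ~d; (b <-> a); ~(~d | ~b)}.
~(~d | ~b): α-rule — add ~~d, ~~b.
× closes — contains both d and ~d.
All 1 branch closes.
Every branch closed, so the premises entail the conclusion.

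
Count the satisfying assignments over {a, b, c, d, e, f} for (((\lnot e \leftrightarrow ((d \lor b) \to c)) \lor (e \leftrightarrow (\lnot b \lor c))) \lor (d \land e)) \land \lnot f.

Initial set: {((((\lnot e \leftrightarrow ((d \lor b) \to c)) \lor (e \leftrightarrow (\lnot b \lor c))) \lor (d \land e)) \land \lnot f)}.
((((\lnot e \leftrightarrow ((d \lor b) \to c)) \lor (e \leftrightarrow (\lnot b \lor c))) \lor (d \land e)) \land \lnot f): α-rule — add (((\lnot e \leftrightarrow ((d \lor b) \to c)) \lor (e \leftrightarrow (\lnot b \lor c))) \lor (d \land e)), \lnot f.
(((\lnot e \leftrightarrow ((d \lor b) \to c)) \lor (e \leftrightarrow (\lnot b \lor c))) \lor (d \land e)): β-rule — branch into ((\lnot e \leftrightarrow ((d \lor b) \to c)) \lor (e \leftrightarrow (\lnot b \lor c)))  //  (d \land e).
  branch 1 (add ((\lnot e \leftrightarrow ((d \lor b) \to c)) \lor (e \leftrightarrow (\lnot b \lor c)))):
    ((\lnot e \leftrightarrow ((d \lor b) \to c)) \lor (e \leftrightarrow (\lnot b \lor c))): β-rule — branch into (\lnot e \leftrightarrow ((d \lor b) \to c))  //  (e \leftrightarrow (\lnot b \lor c)).
      branch 1.1 (add (\lnot e \leftrightarrow ((d \lor b) \to c))):
        (\lnot e \leftrightarrow ((d \lor b) \to c)): β-rule — branch into \lnot e, ((d \lor b) \to c)  //  \lnot \lnot e, \lnot ((d \lor b) \to c).
          branch 1.1.1 (add \lnot e, ((d \lor b) \to c)):
            ((d \lor b) \to c): β-rule — branch into \lnot (d \lor b)  //  c.
              branch 1.1.1.1 (add \lnot (d \lor b)):
                \lnot (d \lor b): α-rule — add \lnot d, \lnot b.
                ○ open, literals {b=0, d=0, e=0, f=0}.
              branch 1.1.1.2 (add c):
                ○ open, literals {c=1, e=0, f=0}.
          branch 1.1.2 (add \lnot \lnot e, \lnot ((d \lor b) \to c)):
            \lnot ((d \lor b) \to c): α-rule — add (d \lor b), \lnot c.
            (d \lor b): β-rule — branch into d  //  b.
              branch 1.1.2.1 (add d):
                ○ open, literals {c=0, d=1, e=1, f=0}.
              branch 1.1.2.2 (add b):
                ○ open, literals {b=1, c=0, e=1, f=0}.
      branch 1.2 (add (e \leftrightarrow (\lnot b \lor c))):
        (e \leftrightarrow (\lnot b \lor c)): β-rule — branch into e, (\lnot b \lor c)  //  \lnot e, \lnot (\lnot b \lor c).
          branch 1.2.1 (add e, (\lnot b \lor c)):
            (\lnot b \lor c): β-rule — branch into \lnot b  //  c.
              branch 1.2.1.1 (add \lnot b):
                ○ open, literals {b=0, e=1, f=0}.
              branch 1.2.1.2 (add c):
                ○ open, literals {c=1, e=1, f=0}.
          branch 1.2.2 (add \lnot e, \lnot (\lnot b \lor c)):
            \lnot (\lnot b \lor c): α-rule — add \lnot \lnot b, \lnot c.
            ○ open, literals {b=1, c=0, e=0, f=0}.
  branch 2 (add (d \land e)):
    (d \land e): α-rule — add d, e.
    ○ open, literals {d=1, e=1, f=0}.
0 branches closed, 8 open.
Each open branch fixes some atoms; the unmentioned ones are free. Counting distinct full assignments: branch {b=0, d=0, e=0, f=0} (a, c) contributes 4 new; branch {c=1, e=0, f=0} (a, b, d) contributes 6 new; branch {c=0, d=1, e=1, f=0} (a, b) contributes 4 new; branch {b=1, c=0, e=1, f=0} (a, d) contributes 2 new; branch {b=0, e=1, f=0} (a, c, d) contributes 6 new; branch {c=1, e=1, f=0} (a, b, d) contributes 4 new; branch {b=1, c=0, e=0, f=0} (a, d) contributes 4 new; branch {d=1, e=1, f=0} (a, b, c) contributes 0 new. Total: 30.

30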